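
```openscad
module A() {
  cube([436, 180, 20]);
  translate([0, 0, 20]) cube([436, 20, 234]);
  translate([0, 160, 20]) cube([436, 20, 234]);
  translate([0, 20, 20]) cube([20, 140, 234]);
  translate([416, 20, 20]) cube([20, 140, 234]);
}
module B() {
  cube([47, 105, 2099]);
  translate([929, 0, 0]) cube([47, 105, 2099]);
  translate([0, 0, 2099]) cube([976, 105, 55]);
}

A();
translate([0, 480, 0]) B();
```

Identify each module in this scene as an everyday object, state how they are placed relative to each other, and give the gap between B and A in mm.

The door frame's nearest face is 300 mm from the open box's +y face.

A is an open box. B is a door frame. The door frame is on the floor beside the open box on its +y side. The gap between the door frame and the open box is 300 mm.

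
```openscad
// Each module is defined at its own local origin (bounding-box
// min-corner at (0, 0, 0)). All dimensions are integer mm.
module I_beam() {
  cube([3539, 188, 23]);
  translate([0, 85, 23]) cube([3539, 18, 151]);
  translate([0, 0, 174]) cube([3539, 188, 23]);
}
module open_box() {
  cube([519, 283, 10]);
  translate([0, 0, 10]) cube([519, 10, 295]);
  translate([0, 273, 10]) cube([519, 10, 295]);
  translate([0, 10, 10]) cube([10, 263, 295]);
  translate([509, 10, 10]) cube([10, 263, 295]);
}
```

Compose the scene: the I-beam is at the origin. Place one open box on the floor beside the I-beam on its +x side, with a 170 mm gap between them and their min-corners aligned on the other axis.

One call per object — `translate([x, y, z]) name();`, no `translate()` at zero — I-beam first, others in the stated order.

I_beam();
translate([3709, 0, 0]) open_box();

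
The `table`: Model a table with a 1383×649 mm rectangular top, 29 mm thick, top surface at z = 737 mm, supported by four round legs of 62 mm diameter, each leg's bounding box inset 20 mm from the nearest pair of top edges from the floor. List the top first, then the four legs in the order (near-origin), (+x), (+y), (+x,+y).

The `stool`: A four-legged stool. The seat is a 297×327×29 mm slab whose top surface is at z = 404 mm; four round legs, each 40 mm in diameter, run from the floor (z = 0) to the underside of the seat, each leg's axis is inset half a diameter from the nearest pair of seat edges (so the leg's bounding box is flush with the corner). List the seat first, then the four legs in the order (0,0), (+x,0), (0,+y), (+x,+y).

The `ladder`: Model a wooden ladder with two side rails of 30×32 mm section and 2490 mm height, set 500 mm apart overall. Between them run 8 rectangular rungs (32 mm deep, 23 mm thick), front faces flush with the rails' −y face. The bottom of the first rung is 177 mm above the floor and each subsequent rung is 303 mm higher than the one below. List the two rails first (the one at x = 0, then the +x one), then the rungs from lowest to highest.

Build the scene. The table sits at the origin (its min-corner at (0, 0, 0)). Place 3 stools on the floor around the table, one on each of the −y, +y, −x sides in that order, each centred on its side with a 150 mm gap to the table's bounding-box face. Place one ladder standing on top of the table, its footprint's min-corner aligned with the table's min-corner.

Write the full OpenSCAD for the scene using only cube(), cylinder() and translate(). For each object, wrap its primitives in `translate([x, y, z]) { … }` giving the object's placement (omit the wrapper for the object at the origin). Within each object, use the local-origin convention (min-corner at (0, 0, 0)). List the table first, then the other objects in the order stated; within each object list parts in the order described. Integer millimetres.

translate([0, 0, 708]) cube([1383, 649, 29]);
translate([51, 51, 0]) cylinder(h = 708, r = 31);
translate([1332, 51, 0]) cylinder(h = 708, r = 31);
translate([51, 598, 0]) cylinder(h = 708, r = 31);
translate([1332, 598, 0]) cylinder(h = 708, r = 31);
translate([543, -477, 0]) {
  translate([0, 0, 375]) cube([297, 327, 29]);
  translate([20, 20, 0]) cylinder(h = 375, r = 20);
  translate([277, 20, 0]) cylinder(h = 375, r = 20);
  translate([20, 307, 0]) cylinder(h = 375, r = 20);
  translate([277, 307, 0]) cylinder(h = 375, r = 20);
}
translate([543, 799, 0]) {
  translate([0, 0, 375]) cube([297, 327, 29]);
  translate([20, 20, 0]) cylinder(h = 375, r = 20);
  translate([277, 20, 0]) cylinder(h = 375, r = 20);
  translate([20, 307, 0]) cylinder(h = 375, r = 20);
  translate([277, 307, 0]) cylinder(h = 375, r = 20);
}
translate([-447, 161, 0]) {
  translate([0, 0, 375]) cube([297, 327, 29]);
  translate([20, 20, 0]) cylinder(h = 375, r = 20);
  translate([277, 20, 0]) cylinder(h = 375, r = 20);
  translate([20, 307, 0]) cylinder(h = 375, r = 20);
  translate([277, 307, 0]) cylinder(h = 375, r = 20);
}
translate([0, 0, 737]) {
  cube([30, 32, 2490]);
  translate([470, 0, 0]) cube([30, 32, 2490]);
  translate([30, 0, 177]) cube([440, 32, 23]);
  translate([30, 0, 480]) cube([440, 32, 23]);
  translate([30, 0, 783]) cube([440, 32, 23]);
  translate([30, 0, 1086]) cube([440, 32, 23]);
  translate([30, 0, 1389]) cube([440, 32, 23]);
  translate([30, 0, 1692]) cube([440, 32, 23]);
  translate([30, 0, 1995]) cube([440, 32, 23]);
  translate([30, 0, 2298]) cube([440, 32, 23]);
}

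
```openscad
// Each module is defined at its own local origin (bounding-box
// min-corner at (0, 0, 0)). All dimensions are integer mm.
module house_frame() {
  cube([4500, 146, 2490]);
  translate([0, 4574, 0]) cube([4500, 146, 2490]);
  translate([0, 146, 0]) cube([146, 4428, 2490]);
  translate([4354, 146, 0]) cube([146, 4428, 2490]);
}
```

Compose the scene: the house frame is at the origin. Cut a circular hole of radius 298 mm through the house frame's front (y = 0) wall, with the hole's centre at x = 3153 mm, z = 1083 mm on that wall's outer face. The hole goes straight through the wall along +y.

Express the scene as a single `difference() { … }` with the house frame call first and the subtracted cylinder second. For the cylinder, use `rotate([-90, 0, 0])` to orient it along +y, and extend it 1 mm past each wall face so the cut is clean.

difference() {
  house_frame();
  translate([3153, -1, 1083]) rotate([-90, 0, 0]) cylinder(h = 148, r = 298);
}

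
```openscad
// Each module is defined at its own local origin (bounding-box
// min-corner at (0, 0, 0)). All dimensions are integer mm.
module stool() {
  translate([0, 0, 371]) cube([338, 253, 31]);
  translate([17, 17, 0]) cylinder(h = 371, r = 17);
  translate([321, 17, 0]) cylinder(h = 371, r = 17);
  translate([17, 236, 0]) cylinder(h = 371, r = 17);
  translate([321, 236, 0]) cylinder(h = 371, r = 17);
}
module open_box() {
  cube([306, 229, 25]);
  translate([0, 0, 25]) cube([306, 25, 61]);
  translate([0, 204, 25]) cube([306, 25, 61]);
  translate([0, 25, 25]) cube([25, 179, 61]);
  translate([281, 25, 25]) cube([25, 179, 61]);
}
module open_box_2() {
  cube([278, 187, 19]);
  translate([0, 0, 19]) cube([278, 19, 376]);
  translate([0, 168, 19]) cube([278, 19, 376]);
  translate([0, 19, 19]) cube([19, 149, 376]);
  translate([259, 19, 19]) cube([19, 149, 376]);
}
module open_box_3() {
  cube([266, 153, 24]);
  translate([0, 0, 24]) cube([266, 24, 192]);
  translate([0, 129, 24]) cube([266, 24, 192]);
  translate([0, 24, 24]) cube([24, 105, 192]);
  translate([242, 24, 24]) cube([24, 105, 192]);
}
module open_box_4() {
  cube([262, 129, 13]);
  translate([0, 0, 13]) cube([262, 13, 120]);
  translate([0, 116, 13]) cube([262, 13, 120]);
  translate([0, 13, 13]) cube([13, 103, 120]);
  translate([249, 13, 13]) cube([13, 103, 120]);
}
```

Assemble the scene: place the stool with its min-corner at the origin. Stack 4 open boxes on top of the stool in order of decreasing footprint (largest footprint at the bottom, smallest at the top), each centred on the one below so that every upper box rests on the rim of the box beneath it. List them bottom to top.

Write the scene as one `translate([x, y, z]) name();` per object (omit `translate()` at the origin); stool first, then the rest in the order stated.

stool();
translate([16, 12, 402]) open_box();
translate([30, 33, 488]) open_box_2();
translate([36, 50, 883]) open_box_3();
translate([38, 62, 1099]) open_box_4();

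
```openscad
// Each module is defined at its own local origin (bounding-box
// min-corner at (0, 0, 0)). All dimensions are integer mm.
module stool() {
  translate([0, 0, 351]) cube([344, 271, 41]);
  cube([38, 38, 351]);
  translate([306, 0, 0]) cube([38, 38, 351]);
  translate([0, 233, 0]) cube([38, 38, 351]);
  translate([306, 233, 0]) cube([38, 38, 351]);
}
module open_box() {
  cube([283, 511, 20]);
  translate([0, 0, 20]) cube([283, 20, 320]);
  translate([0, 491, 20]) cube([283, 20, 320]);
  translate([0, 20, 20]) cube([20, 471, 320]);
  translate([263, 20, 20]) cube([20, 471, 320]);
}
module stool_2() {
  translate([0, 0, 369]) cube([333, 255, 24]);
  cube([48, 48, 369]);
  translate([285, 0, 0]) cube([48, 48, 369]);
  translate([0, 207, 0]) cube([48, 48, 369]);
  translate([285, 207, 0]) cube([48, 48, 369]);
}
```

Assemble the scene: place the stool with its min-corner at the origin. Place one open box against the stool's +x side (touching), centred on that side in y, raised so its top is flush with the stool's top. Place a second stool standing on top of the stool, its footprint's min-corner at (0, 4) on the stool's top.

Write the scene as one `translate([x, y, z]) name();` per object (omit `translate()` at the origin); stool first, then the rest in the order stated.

stool();
translate([344, -120, 52]) open_box();
translate([0, 4, 392]) stool_2();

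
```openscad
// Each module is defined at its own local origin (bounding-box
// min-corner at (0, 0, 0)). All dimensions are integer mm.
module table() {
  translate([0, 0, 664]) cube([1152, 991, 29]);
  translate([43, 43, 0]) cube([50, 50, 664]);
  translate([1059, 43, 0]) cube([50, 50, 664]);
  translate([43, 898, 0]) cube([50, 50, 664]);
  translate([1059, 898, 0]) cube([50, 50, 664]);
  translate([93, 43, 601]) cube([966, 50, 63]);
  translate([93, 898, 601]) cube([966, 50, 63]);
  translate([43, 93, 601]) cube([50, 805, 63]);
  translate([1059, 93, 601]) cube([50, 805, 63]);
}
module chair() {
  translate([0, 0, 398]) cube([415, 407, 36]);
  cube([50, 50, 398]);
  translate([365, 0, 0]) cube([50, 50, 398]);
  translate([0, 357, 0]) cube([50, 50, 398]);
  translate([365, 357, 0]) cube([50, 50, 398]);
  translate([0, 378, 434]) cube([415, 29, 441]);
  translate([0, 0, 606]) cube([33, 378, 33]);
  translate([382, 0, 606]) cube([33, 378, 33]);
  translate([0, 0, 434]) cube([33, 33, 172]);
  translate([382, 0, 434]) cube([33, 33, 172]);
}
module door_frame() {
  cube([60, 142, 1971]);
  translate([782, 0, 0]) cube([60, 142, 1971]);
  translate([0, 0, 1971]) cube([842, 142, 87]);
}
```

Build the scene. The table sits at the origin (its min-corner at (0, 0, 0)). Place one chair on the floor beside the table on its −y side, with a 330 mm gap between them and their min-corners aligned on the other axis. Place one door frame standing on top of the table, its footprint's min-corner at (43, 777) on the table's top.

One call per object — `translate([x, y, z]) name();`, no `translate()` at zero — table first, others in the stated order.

table();
translate([0, -737, 0]) chair();
translate([43, 777, 693]) door_frame();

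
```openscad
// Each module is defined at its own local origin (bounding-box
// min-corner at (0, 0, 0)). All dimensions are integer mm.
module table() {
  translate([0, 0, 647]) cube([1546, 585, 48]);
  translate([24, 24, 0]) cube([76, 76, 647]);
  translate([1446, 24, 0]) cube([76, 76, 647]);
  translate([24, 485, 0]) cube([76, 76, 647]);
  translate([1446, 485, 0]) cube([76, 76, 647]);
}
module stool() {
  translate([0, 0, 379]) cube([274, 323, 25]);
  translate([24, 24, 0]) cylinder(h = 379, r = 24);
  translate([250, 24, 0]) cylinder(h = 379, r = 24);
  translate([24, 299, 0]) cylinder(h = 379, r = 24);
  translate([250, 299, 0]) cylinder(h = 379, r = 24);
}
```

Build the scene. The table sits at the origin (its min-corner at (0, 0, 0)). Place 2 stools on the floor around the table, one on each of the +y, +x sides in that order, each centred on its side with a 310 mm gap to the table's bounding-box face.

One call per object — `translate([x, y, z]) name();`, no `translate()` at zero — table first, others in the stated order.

table();
translate([636, 895, 0]) stool();
translate([1856, 131, 0]) stool();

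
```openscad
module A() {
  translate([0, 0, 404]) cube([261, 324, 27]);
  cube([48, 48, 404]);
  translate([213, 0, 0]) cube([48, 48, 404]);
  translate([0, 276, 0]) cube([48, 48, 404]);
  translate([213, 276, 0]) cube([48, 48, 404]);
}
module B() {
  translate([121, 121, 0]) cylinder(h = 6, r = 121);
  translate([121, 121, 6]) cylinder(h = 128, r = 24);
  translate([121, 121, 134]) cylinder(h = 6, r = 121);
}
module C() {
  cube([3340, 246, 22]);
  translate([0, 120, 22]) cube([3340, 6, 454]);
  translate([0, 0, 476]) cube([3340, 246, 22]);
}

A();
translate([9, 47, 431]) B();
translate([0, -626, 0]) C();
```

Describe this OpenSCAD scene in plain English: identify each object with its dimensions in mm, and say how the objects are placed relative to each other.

A is a four-legged stool. The seat is a 261×324×27 mm slab whose top surface is at z = 431 mm; four square legs, each 48×48 mm in cross-section, run from the floor (z = 0) to the underside of the seat, each flush with a corner of the seat.

B is a spool: two coaxial disc flanges of radius 121 mm and thickness 6 mm, joined by a core cylinder of radius 24 mm and height 128 mm. The lower flange rests on z = 0 and the three cylinders share a vertical axis.

C is an I-beam lying along x, 3340 mm long. Overall section height 498 mm. Two flanges 246 mm wide (y) and 22 mm thick, one on the floor and one at the top; a web 6 mm thick runs between them, centred on the flange width.

The spool is on top of the stool. The I-beam is on the floor beside the stool on its −y side.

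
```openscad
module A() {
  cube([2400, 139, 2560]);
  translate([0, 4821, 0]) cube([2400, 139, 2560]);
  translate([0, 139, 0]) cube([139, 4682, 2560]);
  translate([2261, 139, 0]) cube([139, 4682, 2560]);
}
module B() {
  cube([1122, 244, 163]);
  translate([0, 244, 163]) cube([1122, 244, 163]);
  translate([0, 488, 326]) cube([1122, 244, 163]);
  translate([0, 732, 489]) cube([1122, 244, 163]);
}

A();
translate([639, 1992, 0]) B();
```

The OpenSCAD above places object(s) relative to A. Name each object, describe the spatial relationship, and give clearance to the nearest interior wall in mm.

A is a house frame. B is a staircase. The staircase sits inside the house frame, centred. The clearance to the nearest interior wall is 500 mm.

Clearances: x = 500, y = 1853; minimum 500 mm.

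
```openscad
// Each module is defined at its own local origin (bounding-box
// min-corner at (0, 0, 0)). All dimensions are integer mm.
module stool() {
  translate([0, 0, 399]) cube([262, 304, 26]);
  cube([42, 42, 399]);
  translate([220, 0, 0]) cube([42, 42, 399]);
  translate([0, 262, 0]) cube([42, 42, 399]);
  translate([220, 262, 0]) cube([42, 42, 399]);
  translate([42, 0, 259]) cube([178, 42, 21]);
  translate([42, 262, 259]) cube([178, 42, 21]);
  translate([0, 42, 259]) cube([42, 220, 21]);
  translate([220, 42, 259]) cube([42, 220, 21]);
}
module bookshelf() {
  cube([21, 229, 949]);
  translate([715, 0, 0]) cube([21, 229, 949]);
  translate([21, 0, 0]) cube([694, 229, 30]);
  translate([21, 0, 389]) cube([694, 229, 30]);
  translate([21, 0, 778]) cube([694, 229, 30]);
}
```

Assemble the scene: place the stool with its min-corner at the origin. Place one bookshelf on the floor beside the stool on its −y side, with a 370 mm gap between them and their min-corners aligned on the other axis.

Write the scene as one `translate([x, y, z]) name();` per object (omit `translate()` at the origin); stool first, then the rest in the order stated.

stool();
translate([0, -599, 0]) bookshelf();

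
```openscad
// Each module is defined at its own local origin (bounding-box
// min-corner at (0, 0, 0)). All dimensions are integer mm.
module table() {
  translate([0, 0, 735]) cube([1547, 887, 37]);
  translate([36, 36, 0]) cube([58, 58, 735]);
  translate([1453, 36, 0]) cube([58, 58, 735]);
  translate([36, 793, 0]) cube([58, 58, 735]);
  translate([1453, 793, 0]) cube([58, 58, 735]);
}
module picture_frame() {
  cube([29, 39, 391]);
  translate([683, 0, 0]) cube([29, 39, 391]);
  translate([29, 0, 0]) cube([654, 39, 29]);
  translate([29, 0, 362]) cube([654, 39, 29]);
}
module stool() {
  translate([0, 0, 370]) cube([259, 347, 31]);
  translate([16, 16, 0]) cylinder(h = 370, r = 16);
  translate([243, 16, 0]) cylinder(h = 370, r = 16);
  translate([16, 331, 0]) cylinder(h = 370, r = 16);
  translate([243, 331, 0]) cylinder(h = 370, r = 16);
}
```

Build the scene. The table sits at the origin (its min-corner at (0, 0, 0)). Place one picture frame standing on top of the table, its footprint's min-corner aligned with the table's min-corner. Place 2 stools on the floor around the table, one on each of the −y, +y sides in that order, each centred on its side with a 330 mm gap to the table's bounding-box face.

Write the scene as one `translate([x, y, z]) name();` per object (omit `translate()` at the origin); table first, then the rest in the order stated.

table();
translate([0, 0, 772]) picture_frame();
translate([644, -677, 0]) stool();
translate([644, 1217, 0]) stool();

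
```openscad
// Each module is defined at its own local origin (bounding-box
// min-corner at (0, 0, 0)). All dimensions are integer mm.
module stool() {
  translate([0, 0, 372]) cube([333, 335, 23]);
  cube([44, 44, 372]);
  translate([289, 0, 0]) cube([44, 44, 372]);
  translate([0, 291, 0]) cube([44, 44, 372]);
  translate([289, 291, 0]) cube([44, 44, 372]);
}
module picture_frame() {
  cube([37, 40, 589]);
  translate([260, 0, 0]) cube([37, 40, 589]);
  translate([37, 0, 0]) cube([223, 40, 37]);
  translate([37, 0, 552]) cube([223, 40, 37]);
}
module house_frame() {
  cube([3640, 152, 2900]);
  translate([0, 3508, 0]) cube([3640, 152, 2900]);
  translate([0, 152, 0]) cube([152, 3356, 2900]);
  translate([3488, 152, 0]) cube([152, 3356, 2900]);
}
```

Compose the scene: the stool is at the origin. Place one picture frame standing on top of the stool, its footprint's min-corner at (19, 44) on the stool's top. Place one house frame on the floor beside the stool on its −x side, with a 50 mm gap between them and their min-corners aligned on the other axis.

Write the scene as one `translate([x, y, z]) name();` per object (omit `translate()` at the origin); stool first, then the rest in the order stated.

stool();
translate([19, 44, 395]) picture_frame();
translate([-3690, 0, 0]) house_frame();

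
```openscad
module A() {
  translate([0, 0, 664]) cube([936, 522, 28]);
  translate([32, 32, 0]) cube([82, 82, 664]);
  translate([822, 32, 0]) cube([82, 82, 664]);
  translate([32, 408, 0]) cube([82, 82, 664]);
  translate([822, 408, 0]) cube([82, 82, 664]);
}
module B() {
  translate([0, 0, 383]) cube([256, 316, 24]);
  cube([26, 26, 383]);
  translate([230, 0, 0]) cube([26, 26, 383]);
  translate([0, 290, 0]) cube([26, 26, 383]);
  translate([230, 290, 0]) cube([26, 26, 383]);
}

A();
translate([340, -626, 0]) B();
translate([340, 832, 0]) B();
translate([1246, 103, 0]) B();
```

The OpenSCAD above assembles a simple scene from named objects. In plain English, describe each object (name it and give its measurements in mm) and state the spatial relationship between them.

A is a rectangular dining table. The top is 936×522×28 mm with its upper surface at z = 692 mm. It stands on four 82×82 mm square legs, each inset 32 mm from the nearest pair of top edges, running from the floor to the underside of the top.

B is a four-legged stool. The seat is 256×316 mm, 24 mm thick, top at z = 407 mm. It stands on four square legs, each 26×26 mm in cross-section, from z = 0 to the seat underside, each flush with a corner of the seat.

Three stools sit around the table at the −y, +y, +x sides.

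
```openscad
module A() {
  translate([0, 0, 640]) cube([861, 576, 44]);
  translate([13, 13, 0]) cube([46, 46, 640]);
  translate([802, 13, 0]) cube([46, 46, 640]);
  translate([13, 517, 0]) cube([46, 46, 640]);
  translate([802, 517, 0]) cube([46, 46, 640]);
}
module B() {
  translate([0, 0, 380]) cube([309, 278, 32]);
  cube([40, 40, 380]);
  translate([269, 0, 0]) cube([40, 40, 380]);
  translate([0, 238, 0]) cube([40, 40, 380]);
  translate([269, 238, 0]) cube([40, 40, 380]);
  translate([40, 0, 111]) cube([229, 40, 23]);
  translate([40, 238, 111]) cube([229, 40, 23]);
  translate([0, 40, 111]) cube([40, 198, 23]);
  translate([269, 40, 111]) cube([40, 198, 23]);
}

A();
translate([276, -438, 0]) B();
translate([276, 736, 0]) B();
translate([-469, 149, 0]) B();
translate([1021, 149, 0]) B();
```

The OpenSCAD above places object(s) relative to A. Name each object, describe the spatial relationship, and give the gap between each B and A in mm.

A is a table. B is a stool. Four stools sit around the table at the −y, +y, −x, +x sides. The gap between each stool and the table is 160 mm.

Each stool's nearest face is 160 mm from the table's bounding box.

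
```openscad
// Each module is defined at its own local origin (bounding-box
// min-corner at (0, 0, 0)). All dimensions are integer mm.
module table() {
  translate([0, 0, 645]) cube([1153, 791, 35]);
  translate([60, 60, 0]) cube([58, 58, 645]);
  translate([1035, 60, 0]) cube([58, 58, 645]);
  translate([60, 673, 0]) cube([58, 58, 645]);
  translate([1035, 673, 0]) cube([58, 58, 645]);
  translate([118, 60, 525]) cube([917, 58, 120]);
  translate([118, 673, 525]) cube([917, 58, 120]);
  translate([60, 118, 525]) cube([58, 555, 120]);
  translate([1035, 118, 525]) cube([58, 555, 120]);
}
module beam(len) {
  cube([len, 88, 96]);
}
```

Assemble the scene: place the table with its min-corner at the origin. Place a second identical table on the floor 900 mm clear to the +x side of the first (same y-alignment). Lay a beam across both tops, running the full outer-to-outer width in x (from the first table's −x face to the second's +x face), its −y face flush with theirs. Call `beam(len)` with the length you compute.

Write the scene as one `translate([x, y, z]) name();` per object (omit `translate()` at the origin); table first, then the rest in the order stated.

table();
translate([2053, 0, 0]) table();
translate([0, 0, 680]) beam(3206);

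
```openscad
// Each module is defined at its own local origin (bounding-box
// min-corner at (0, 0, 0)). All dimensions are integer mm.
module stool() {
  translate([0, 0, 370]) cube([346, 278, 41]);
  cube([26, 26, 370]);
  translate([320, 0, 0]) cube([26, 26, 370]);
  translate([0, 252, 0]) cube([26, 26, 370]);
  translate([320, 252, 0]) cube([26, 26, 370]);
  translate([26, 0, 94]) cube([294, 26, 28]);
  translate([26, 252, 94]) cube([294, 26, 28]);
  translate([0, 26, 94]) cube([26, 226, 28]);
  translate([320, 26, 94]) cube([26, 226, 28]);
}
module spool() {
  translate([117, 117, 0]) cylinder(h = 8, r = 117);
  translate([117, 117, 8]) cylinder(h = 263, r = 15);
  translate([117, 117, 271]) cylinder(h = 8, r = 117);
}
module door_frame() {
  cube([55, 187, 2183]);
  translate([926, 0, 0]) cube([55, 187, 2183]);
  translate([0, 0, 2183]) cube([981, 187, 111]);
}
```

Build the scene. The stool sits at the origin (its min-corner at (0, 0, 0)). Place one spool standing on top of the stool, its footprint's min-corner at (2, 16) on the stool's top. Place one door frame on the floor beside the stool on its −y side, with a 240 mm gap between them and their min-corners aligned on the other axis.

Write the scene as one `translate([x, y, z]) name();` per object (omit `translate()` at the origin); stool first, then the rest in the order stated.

stool();
translate([2, 16, 411]) spool();
translate([0, -427, 0]) door_frame();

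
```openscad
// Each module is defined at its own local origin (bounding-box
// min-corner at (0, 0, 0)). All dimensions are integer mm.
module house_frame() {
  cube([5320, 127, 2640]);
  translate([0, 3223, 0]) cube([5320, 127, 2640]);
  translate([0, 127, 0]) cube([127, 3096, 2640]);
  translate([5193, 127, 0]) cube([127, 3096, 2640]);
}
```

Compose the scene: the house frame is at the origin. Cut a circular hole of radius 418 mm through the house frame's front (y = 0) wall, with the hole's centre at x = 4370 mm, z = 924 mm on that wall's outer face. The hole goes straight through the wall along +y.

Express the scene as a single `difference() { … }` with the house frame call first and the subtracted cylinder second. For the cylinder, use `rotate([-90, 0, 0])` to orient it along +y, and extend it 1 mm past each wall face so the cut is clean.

difference() {
  house_frame();
  translate([4370, -1, 924]) rotate([-90, 0, 0]) cylinder(h = 129, r = 418);
}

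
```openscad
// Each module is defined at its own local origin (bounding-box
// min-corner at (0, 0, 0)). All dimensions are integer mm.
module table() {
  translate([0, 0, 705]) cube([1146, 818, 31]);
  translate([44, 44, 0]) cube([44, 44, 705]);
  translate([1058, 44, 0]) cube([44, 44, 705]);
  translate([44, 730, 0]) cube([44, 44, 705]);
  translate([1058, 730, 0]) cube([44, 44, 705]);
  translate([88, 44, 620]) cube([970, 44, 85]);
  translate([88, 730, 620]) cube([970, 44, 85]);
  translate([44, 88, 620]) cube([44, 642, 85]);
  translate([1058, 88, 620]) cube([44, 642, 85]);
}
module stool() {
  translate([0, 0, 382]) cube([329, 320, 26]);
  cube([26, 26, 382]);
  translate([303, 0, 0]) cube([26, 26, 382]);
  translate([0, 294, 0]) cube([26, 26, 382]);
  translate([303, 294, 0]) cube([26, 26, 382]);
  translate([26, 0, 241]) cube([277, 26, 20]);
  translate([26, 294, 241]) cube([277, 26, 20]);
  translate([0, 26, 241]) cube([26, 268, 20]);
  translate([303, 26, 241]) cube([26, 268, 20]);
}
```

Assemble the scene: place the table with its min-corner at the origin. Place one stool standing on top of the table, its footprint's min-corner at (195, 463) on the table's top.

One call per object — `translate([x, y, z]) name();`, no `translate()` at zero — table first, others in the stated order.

table();
translate([195, 463, 736]) stool();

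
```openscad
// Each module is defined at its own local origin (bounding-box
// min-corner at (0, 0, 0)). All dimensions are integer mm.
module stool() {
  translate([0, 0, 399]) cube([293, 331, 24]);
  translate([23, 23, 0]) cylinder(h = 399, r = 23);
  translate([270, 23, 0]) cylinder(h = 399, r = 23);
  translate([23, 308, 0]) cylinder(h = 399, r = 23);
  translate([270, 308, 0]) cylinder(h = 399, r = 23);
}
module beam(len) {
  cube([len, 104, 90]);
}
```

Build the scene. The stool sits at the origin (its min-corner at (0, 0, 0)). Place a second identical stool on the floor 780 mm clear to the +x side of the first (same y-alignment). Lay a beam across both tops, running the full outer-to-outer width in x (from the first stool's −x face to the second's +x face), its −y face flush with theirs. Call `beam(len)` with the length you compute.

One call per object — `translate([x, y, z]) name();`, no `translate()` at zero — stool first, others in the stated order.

stool();
translate([1073, 0, 0]) stool();
translate([0, 0, 423]) beam(1366);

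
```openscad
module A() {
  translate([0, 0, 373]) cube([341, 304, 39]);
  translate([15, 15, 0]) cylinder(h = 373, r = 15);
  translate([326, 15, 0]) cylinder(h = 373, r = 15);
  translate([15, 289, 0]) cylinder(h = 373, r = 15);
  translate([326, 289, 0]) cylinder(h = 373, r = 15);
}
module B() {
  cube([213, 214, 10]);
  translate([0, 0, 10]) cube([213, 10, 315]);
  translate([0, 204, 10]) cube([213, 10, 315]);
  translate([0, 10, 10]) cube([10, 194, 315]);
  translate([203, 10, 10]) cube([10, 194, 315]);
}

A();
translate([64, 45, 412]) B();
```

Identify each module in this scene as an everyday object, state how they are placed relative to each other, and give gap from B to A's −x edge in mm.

A is a stool. B is an open box. The open box is on top of the stool, centred. The gap from the open box to the stool's −x edge is 64 mm.

The open box's min-x is at 64; the stool's min-x is 0; gap = 64 mm.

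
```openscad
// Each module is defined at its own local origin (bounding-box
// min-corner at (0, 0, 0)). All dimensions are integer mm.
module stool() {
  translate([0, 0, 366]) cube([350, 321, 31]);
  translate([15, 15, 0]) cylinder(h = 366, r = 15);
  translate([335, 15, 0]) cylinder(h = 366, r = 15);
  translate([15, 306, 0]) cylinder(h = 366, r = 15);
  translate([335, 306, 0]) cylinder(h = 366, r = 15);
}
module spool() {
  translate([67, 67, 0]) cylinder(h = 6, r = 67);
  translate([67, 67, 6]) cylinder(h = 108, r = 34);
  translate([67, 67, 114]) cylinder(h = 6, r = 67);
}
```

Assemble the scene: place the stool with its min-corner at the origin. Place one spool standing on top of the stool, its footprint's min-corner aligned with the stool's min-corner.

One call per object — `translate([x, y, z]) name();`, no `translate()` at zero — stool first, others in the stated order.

stool();
translate([0, 0, 397]) spool();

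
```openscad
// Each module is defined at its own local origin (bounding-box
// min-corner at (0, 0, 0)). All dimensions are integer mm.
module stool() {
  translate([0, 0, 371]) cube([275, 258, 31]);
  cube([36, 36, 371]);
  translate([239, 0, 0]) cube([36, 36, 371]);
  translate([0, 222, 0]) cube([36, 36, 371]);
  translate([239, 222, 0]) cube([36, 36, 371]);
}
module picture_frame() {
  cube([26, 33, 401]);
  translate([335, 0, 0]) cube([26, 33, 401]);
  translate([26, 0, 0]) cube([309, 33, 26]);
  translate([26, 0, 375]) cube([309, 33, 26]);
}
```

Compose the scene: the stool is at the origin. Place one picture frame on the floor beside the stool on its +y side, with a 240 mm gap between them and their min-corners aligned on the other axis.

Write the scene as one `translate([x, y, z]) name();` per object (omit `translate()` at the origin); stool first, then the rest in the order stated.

stool();
translate([0, 498, 0]) picture_frame();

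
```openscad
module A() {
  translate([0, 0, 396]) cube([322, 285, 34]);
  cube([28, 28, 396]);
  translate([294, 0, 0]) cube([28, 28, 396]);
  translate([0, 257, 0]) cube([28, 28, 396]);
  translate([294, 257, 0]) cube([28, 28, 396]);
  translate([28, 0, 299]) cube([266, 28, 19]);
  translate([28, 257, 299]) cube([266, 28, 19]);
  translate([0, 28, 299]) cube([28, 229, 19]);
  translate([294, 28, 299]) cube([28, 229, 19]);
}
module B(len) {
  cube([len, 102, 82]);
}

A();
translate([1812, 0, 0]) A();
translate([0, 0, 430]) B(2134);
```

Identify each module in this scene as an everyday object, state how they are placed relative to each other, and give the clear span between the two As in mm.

Second stool starts at x = 1812; first ends at x = 322; clear span = 1812 − 322 = 1490 mm.

A is a stool. B is a beam. A beam spans the tops of two stools. The clear span between the two stools is 1490 mm.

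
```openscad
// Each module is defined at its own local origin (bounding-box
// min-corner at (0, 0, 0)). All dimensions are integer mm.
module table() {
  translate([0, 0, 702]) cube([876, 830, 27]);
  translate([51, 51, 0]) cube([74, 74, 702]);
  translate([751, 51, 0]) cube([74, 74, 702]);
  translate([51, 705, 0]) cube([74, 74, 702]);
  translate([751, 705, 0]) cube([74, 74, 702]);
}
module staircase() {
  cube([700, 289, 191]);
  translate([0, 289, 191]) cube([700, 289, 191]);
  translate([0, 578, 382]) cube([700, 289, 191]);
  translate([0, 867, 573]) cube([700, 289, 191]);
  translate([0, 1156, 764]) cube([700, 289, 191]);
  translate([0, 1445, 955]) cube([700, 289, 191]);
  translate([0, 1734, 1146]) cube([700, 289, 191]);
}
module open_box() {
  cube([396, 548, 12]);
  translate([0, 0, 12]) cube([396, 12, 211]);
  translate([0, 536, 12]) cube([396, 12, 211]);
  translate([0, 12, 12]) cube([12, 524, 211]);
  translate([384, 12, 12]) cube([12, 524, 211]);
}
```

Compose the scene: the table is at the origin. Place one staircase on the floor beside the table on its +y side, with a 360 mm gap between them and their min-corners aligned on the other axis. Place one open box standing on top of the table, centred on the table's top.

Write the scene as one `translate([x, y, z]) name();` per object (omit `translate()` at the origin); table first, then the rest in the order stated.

table();
translate([0, 1190, 0]) staircase();
translate([240, 141, 729]) open_box();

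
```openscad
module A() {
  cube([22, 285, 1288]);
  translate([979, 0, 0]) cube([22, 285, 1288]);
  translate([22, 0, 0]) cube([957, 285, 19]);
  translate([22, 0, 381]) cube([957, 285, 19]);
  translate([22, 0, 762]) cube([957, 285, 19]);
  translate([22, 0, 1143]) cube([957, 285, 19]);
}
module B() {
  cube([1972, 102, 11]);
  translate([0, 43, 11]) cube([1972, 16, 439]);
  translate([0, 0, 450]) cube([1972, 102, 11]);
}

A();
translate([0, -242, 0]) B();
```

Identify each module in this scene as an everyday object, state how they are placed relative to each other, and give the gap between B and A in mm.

The I-beam's nearest face is 140 mm from the bookshelf's −y face.

A is a bookshelf. B is an I-beam. The I-beam is on the floor beside the bookshelf on its −y side. The gap between the I-beam and the bookshelf is 140 mm.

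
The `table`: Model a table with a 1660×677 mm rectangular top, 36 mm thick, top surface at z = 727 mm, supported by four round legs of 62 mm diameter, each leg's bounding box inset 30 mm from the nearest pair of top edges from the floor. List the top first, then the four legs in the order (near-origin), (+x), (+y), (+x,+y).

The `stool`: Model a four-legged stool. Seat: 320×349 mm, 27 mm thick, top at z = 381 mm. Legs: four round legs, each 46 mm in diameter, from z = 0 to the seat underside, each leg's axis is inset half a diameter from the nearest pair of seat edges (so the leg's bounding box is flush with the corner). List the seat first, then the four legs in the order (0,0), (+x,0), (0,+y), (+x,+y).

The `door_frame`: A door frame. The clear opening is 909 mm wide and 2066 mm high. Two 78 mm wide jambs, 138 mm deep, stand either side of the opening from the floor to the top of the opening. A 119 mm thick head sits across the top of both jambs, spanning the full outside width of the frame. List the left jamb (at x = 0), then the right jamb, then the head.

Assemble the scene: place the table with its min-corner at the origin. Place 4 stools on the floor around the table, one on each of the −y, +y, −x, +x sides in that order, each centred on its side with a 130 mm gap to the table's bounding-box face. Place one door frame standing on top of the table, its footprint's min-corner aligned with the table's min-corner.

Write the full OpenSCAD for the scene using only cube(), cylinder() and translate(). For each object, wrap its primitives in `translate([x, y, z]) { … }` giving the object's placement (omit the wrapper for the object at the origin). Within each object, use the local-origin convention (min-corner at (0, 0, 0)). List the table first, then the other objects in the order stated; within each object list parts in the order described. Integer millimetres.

translate([0, 0, 691]) cube([1660, 677, 36]);
translate([61, 61, 0]) cylinder(h = 691, r = 31);
translate([1599, 61, 0]) cylinder(h = 691, r = 31);
translate([61, 616, 0]) cylinder(h = 691, r = 31);
translate([1599, 616, 0]) cylinder(h = 691, r = 31);
translate([670, -479, 0]) {
  translate([0, 0, 354]) cube([320, 349, 27]);
  translate([23, 23, 0]) cylinder(h = 354, r = 23);
  translate([297, 23, 0]) cylinder(h = 354, r = 23);
  translate([23, 326, 0]) cylinder(h = 354, r = 23);
  translate([297, 326, 0]) cylinder(h = 354, r = 23);
}
translate([670, 807, 0]) {
  translate([0, 0, 354]) cube([320, 349, 27]);
  translate([23, 23, 0]) cylinder(h = 354, r = 23);
  translate([297, 23, 0]) cylinder(h = 354, r = 23);
  translate([23, 326, 0]) cylinder(h = 354, r = 23);
  translate([297, 326, 0]) cylinder(h = 354, r = 23);
}
translate([-450, 164, 0]) {
  translate([0, 0, 354]) cube([320, 349, 27]);
  translate([23, 23, 0]) cylinder(h = 354, r = 23);
  translate([297, 23, 0]) cylinder(h = 354, r = 23);
  translate([23, 326, 0]) cylinder(h = 354, r = 23);
  translate([297, 326, 0]) cylinder(h = 354, r = 23);
}
translate([1790, 164, 0]) {
  translate([0, 0, 354]) cube([320, 349, 27]);
  translate([23, 23, 0]) cylinder(h = 354, r = 23);
  translate([297, 23, 0]) cylinder(h = 354, r = 23);
  translate([23, 326, 0]) cylinder(h = 354, r = 23);
  translate([297, 326, 0]) cylinder(h = 354, r = 23);
}
translate([0, 0, 727]) {
  cube([78, 138, 2066]);
  translate([987, 0, 0]) cube([78, 138, 2066]);
  translate([0, 0, 2066]) cube([1065, 138, 119]);
}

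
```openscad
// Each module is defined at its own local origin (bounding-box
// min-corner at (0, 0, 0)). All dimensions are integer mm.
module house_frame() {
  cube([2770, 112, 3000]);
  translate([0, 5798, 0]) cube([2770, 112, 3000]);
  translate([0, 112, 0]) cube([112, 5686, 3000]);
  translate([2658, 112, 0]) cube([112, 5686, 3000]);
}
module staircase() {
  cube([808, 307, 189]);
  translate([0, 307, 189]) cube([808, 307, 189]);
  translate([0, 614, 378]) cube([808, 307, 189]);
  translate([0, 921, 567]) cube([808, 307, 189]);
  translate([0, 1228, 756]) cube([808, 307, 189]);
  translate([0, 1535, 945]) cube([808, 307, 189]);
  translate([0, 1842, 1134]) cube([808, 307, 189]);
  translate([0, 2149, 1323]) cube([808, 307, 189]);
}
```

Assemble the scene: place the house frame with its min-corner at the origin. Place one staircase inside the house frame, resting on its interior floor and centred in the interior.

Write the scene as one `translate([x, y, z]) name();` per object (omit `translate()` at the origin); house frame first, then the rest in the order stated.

house_frame();
translate([981, 1727, 0]) staircase();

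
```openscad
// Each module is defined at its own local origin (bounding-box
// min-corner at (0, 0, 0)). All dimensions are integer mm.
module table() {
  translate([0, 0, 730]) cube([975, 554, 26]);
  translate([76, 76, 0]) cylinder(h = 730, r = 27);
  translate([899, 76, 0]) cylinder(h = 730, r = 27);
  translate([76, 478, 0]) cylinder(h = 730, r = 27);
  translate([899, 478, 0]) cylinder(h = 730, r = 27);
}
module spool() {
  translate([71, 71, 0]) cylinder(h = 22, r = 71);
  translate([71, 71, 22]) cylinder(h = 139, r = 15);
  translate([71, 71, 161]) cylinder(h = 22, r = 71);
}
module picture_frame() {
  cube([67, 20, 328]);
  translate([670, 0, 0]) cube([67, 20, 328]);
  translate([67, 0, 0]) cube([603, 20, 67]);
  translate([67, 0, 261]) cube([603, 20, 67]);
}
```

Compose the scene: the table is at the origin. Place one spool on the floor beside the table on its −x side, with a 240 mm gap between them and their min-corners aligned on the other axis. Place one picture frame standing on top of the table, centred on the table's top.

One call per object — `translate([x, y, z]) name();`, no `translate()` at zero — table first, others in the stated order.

table();
translate([-382, 0, 0]) spool();
translate([119, 267, 756]) picture_frame();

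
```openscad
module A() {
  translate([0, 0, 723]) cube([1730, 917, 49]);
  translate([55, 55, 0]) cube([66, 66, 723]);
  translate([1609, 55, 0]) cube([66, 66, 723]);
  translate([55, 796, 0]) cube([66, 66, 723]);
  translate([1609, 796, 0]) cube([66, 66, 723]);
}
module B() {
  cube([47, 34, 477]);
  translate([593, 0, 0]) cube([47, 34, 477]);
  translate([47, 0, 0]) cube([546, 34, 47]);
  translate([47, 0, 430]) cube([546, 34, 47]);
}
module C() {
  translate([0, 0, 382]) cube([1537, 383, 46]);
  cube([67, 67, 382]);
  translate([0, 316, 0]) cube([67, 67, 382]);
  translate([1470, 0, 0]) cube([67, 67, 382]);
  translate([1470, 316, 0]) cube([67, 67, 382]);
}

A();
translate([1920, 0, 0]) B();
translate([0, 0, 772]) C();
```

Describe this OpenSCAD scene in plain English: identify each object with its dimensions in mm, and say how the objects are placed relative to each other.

A is a rectangular dining table. The top is 1730×917×49 mm with its upper surface at z = 772 mm. It stands on four 66×66 mm square legs, each inset 55 mm from the nearest pair of top edges, running from the floor to the underside of the top.

B is a picture frame with a 546×383 mm rectangular opening (x by z) and a uniform 47 mm border on every side. Frame depth is 34 mm along y. It is built from two vertical stiles running the full outside height and two horizontal rails spanning the gap between the stiles.

C is a bench: a 1537×383 mm seat slab, 46 mm thick, top at z = 428 mm, on four 67×67 mm square legs flush with the seat corners and standing on z = 0.

The picture frame is on the floor beside the table on its +x side. The bench is on top of the table.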